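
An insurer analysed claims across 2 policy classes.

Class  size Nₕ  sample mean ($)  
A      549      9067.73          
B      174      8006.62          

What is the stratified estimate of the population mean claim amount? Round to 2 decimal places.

x̄_st = (Σ Nₕx̄ₕ) / (Σ Nₕ) = (549·9067.73 + 174·8006.62) / 723
= 6371335.65 / 723 = 8812.3591... → 8812.36.

8812.36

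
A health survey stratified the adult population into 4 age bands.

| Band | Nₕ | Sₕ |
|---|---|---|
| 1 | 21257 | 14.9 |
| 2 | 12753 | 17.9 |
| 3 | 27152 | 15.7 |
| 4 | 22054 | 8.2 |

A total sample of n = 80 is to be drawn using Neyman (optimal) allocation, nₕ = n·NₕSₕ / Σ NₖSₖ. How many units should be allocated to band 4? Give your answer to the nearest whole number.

1: NₕSₕ = 21257·14.9 = 316729.3
2: NₕSₕ = 12753·17.9 = 228278.7
3: NₕSₕ = 27152·15.7 = 426286.4
4: NₕSₕ = 22054·8.2 = 180842.8
Σ NₕSₕ = 1152137.2.
n_4 = 80·180842.8/1152137.2 = 12.557... → 13.

13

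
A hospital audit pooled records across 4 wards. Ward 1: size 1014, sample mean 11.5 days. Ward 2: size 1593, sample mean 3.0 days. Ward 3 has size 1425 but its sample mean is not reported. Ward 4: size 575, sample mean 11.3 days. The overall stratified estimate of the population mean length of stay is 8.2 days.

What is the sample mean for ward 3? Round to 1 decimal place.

N = 1014 + 1593 + 1425 + 575 = 4607.
Overall total = μ·N = 8.2·4607 = 37777.4.
Subtract the known strata: 1014·11.5 + 1593·3.0 + 575·11.3 = 22937.5.
Remaining total for ward 3: 37777.4 − 22937.5 = 14839.9.
Divide by its size: 14839.9 / 1425 = 10.414... → 10.4.

10.4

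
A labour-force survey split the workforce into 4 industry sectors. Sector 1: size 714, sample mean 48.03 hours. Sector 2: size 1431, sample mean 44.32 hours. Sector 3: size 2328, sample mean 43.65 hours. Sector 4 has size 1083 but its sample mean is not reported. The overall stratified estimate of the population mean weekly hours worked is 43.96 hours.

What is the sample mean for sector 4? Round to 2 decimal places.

41.47

N = 714 + 1431 + 2328 + 1083 = 5556.
Overall total = μ·N = 43.96·5556 = 244241.76.
Subtract the known strata: 714·48.03 + 1431·44.32 + 2328·43.65 = 199332.54.
Remaining total for sector 4: 244241.76 − 199332.54 = 44909.22.
Divide by its size: 44909.22 / 1083 = 41.4674... → 41.47.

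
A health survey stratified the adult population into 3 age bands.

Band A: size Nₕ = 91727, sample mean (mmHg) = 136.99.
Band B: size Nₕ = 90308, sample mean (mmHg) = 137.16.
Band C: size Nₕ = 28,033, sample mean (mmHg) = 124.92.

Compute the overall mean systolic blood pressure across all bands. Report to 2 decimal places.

135.45

N = 91727 + 90308 + 28033 = 210068.
Overall mean = Σ (Nₕ/N)·x̄ₕ — weight by population share, not a simple average.
Σ Nₕx̄ₕ = 91727·136.99 + 90308·137.16 + 28033·124.92 = 12565681.73 + 12386645.28 + 3501882.36 = 28454209.37.
Divide by N: 28454209.37 / 210068 = 135.4524... → 135.45.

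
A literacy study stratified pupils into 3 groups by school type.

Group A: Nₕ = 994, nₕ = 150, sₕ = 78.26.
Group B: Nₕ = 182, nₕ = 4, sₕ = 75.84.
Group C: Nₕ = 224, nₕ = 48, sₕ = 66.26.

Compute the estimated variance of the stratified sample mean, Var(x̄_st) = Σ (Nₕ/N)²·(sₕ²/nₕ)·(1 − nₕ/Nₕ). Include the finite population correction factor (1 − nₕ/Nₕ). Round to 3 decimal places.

N = 1400; Wₕ = Nₕ/N.
group A: (994/1400)²·78.26²/150·(1 − 150/994) = 17.476771
group B: (182/1400)²·75.84²/4·(1 − 4/182) = 23.766869
group C: (224/1400)²·66.26²/48·(1 − 48/224) = 1.839781
Sum = 43.083421 → 43.083.

43.083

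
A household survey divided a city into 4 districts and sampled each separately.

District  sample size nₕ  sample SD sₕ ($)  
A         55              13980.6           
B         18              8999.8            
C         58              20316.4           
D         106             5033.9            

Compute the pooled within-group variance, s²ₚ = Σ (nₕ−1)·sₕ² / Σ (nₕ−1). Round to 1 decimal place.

A: (55−1)·13980.6² = 54·195457176.36 = 10554687523.44
B: (18−1)·8999.8² = 17·80996400.04 = 1376938800.68
C: (58−1)·20316.4² = 57·412756108.96 = 23527098210.72
D: (106−1)·5033.9² = 105·25340149.21 = 2660715667.05
Numerator = 38119440201.89; denominator = Σ(nₕ−1) = 233.
s²ₚ = 38119440201.89/233 = 163602747.648... → 163602747.6.

163602747.6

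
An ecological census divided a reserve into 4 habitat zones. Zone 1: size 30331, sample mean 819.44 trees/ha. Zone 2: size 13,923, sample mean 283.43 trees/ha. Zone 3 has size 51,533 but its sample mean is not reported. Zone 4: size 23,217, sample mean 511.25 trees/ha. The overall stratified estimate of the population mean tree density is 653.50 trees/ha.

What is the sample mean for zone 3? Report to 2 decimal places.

Σ Nₕx̄ₕ = N·μ, so 51533·x̄_3 = 119004·653.50 − (30331·819.44 + 13923·283.43 + 23217·511.25).
= 77769114 − 40670321.78 = 37098792.22.
x̄_3 = 37098792.22 / 51533 = 719.9036... → 719.90.

719.90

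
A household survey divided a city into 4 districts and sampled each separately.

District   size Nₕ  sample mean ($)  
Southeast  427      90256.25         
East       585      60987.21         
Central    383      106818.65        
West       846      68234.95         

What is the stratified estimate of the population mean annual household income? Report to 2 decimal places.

N = 427 + 585 + 383 + 846 = 2241.
The stratified mean weights each stratum mean by its population share Nₕ/N.
Σ Nₕx̄ₕ = 427·90256.25 + 585·60987.21 + 383·106818.65 + 846·68234.95 = 38539418.75 + 35677517.85 + 40911542.95 + 57726767.7 = 172855247.25.
Divide by N: 172855247.25 / 2241 = 77133.0867... → 77133.09.

77133.09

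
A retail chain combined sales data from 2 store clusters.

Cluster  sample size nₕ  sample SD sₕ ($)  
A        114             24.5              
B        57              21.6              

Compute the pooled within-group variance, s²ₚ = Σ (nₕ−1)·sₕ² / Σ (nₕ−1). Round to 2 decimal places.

555.95

Degrees of freedom: 113 + 56 = 169.
Σ(nₕ−1)sₕ² = 113·600.25 + 56·466.56 = 93955.61.
s²ₚ = 93955.61 / 169 = 555.9504... → 555.95.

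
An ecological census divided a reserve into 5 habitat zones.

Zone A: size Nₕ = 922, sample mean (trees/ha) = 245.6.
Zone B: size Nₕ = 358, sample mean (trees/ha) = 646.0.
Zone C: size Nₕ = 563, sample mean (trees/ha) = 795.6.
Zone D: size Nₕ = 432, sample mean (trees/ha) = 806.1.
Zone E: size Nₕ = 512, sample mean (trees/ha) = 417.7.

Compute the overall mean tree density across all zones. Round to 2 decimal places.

x̄_st = (Σ Nₕx̄ₕ) / (Σ Nₕ) = (922·245.6 + 358·646.0 + 563·795.6 + 432·806.1 + 512·417.7) / 2787
= 1467731.6 / 2787 = 526.6349... → 526.63.

526.63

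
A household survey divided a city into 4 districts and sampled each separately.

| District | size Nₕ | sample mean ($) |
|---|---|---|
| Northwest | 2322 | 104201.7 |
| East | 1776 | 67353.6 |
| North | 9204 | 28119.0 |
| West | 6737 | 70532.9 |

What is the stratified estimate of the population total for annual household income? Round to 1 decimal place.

Estimate total by summing Nₕ·x̄ₕ over strata.
2322·104201.7 + 1776·67353.6 + 9204·28119.0 + 6737·70532.9 = 241956347.4 + 119619993.6 + 258807276 + 475180147.3 = 1095563764.3.

1095563764.3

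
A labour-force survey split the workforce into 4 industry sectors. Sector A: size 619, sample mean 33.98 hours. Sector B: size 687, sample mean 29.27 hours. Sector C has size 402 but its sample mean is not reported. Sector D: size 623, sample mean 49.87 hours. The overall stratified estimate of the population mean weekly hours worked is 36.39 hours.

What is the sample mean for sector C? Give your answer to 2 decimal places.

31.38

Σ Nₕx̄ₕ = N·μ, so 402·x̄_C = 2331·36.39 − (619·33.98 + 687·29.27 + 623·49.87).
= 84825.09 − 72211.12 = 12613.97.
x̄_C = 12613.97 / 402 = 31.3780... → 31.38.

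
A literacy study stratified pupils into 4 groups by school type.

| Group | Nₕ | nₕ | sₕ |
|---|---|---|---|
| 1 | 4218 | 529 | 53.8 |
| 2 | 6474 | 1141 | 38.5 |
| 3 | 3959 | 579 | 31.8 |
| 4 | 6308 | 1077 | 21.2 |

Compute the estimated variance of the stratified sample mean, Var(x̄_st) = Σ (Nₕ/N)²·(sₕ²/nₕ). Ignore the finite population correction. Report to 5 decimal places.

0.44567

N = 20959. Term for each stratum: Wₕ²sₕ²/nₕ.
Var(x̄_st) = 0.22160569 + 0.12394816 + 0.06231686 + 0.03780056 = 0.44567128 → 0.44567.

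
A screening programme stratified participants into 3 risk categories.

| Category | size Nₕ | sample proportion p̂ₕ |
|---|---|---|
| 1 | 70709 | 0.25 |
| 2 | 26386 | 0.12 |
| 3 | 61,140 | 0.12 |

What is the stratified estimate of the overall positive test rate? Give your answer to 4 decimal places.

Wₕ = Nₕ/N with N = 158235: 0.4469, 0.1668, 0.3864.
p̂_st = 0.4469·0.25 + 0.1668·0.12 + 0.3864·0.12 ≈ 0.178092... → 0.1781.

0.1781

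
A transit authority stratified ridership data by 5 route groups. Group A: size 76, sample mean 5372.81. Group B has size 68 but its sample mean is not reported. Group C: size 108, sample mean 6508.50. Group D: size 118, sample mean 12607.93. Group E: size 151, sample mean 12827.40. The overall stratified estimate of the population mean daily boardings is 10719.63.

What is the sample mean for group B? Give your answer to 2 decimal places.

Σ Nₕx̄ₕ = N·μ, so 68·x̄_B = 521·10719.63 − (76·5372.81 + 108·6508.50 + 118·12607.93 + 151·12827.40).
= 5584927.23 − 4535924.7 = 1049002.53.
x̄_B = 1049002.53 / 68 = 15426.5078... → 15426.51.

15426.51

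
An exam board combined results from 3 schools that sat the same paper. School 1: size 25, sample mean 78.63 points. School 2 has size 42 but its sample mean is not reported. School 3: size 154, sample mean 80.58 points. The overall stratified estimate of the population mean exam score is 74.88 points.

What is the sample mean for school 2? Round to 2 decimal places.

51.75

N = 25 + 42 + 154 = 221.
Overall total = μ·N = 74.88·221 = 16548.48.
Subtract the known strata: 25·78.63 + 154·80.58 = 14375.07.
Remaining total for school 2: 16548.48 − 14375.07 = 2173.41.
Divide by its size: 2173.41 / 42 = 51.7479... → 51.75.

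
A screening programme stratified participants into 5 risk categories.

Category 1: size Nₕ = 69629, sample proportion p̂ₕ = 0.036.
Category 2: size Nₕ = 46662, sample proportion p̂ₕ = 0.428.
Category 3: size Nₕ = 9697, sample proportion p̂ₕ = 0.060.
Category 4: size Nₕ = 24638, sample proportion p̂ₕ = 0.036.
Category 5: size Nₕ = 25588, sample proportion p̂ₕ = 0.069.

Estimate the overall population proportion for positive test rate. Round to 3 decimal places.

N = 69629 + 46662 + 9697 + 24638 + 25588 = 176214.
Overall proportion = Σ (Nₕ/N)·p̂ₕ.
Σ Nₕp̂ₕ = 2506.644 + 19971.336 + 581.82 + 886.968 + 1765.572 = 25712.34.
25712.34 / 176214 = 0.14592... → 0.146.

0.146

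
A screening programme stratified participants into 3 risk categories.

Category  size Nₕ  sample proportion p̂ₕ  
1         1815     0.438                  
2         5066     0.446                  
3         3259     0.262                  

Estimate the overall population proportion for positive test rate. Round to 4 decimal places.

0.3854

Wₕ = Nₕ/N with N = 10140: 0.1790, 0.4996, 0.3214.
p̂_st = 0.1790·0.438 + 0.4996·0.446 + 0.3214·0.262 ≈ 0.385430... → 0.3854.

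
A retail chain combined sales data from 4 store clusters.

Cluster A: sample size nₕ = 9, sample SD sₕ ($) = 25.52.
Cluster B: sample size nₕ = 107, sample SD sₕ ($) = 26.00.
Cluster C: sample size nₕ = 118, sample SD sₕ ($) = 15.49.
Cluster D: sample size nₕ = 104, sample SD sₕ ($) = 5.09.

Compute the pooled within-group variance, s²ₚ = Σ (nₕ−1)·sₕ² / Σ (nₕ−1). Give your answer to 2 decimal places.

Degrees of freedom: 8 + 106 + 117 + 103 = 334.
Σ(nₕ−1)sₕ² = 8·651.2704 + 106·676 + 117·239.9401 + 103·25.9081 = 107607.6892.
s²ₚ = 107607.6892 / 334 = 322.1787... → 322.18.

322.18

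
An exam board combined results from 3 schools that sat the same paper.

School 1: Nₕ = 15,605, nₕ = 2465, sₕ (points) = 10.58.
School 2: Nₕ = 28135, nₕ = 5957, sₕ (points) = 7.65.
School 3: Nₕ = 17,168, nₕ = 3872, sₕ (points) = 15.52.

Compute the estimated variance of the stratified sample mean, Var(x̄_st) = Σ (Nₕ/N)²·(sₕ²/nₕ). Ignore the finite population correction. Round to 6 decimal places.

0.010019

N = 60908. Term for each stratum: Wₕ²sₕ²/nₕ.
Var(x̄_st) = 0.002980803 + 0.002096237 + 0.004942411 = 0.010019451 → 0.010019.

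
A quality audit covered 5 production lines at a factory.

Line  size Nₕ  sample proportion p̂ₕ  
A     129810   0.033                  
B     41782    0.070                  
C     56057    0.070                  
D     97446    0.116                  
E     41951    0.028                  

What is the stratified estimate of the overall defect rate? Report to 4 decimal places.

0.0643

N = 129810 + 41782 + 56057 + 97446 + 41951 = 367046.
Overall proportion = Σ (Nₕ/N)·p̂ₕ.
Σ Nₕp̂ₕ = 4283.73 + 2924.74 + 3923.99 + 11303.736 + 1174.628 = 23610.824.
23610.824 / 367046 = 0.064327... → 0.0643.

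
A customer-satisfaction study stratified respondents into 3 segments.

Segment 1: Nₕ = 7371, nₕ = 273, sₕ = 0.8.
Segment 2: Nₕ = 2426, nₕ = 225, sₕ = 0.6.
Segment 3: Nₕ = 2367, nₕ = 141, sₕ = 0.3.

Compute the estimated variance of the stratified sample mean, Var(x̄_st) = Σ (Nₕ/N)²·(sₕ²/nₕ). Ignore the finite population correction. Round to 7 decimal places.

N = 12164; Wₕ = Nₕ/N.
segment 1: (7371/12164)²·0.8²/273 = 0.0008608299
segment 2: (2426/12164)²·0.6²/225 = 0.0000636427
segment 3: (2367/12164)²·0.3²/141 = 0.0000241695
Sum = 0.0009486421 → 0.0009486.

0.0009486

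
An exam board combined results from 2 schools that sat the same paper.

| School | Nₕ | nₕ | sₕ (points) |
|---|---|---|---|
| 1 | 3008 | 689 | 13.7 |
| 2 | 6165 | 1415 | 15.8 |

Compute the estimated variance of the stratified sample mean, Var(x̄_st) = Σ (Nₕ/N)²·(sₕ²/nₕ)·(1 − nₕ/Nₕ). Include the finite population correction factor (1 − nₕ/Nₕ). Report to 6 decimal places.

N = 9173; Wₕ = Nₕ/N.
school 1: (3008/9173)²·13.7²/689·(1 − 689/3008) = 0.022582796
school 2: (6165/9173)²·15.8²/1415·(1 − 1415/6165) = 0.061399048
Sum = 0.083981844 → 0.083982.

0.083982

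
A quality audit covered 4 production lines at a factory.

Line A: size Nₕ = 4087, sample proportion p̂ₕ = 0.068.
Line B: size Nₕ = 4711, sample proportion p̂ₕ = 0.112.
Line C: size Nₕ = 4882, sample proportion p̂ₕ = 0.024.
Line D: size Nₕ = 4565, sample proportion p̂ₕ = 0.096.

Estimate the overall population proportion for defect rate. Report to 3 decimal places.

Wₕ = Nₕ/N with N = 18245: 0.2240, 0.2582, 0.2676, 0.2502.
p̂_st = 0.2240·0.068 + 0.2582·0.112 + 0.2676·0.024 + 0.2502·0.096 ≈ 0.07459... → 0.075.

0.075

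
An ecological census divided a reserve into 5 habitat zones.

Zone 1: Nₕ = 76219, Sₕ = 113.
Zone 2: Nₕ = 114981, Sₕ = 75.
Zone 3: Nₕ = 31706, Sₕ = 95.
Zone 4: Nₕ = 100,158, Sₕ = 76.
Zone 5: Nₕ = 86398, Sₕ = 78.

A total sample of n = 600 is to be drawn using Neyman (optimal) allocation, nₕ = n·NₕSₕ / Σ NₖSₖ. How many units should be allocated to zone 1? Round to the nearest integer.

1: NₕSₕ = 76219·113 = 8612747
2: NₕSₕ = 114981·75 = 8623575
3: NₕSₕ = 31706·95 = 3012070
4: NₕSₕ = 100158·76 = 7612008
5: NₕSₕ = 86398·78 = 6739044
Σ NₕSₕ = 34599444.
n_1 = 600·8612747/34599444 = 149.356... → 149.

149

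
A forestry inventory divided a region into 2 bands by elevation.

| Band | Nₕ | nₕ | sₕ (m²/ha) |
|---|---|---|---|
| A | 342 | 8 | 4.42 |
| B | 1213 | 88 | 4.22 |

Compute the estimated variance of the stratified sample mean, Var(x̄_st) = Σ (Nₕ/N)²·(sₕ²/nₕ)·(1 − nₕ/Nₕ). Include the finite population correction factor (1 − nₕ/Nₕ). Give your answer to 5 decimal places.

0.22957

N = 1555. Term for each stratum: Wₕ²sₕ²/nₕ·(1−nₕ/Nₕ).
Var(x̄_st) = 0.11536295 + 0.11420754 = 0.22957048 → 0.22957.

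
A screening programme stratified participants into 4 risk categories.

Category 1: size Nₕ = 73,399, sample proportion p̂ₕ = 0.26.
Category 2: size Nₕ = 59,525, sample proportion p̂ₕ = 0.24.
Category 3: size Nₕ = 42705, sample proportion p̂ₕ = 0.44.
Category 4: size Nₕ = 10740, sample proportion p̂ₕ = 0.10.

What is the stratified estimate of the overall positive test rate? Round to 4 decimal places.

Wₕ = Nₕ/N with N = 186369: 0.3938, 0.3194, 0.2291, 0.0576.
p̂_st = 0.3938·0.26 + 0.3194·0.24 + 0.2291·0.44 + 0.0576·0.10 ≈ 0.285637... → 0.2856.

0.2856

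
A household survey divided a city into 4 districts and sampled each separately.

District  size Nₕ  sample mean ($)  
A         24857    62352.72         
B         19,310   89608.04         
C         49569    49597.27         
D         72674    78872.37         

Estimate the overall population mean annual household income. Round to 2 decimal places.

68930.30

x̄_st = (Σ Nₕx̄ₕ) / (Σ Nₕ) = (24857·62352.72 + 19310·89608.04 + 49569·49597.27 + 72674·78872.37) / 166410
= 11470690507.45 / 166410 = 68930.2957... → 68930.30.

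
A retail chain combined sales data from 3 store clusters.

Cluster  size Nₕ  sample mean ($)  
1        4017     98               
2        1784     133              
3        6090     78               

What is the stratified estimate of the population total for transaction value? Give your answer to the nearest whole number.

1: 4017·98 = 393666
2: 1784·133 = 237272
3: 6090·78 = 475020
τ̂ = Σ Nₕx̄ₕ = 1105958.

1105958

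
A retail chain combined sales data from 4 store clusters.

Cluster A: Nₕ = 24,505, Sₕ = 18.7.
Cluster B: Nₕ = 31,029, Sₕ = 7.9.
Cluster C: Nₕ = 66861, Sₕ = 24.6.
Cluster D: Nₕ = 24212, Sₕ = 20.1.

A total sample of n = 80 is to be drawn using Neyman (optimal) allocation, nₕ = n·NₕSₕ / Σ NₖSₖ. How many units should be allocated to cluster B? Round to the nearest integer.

A: NₕSₕ = 24505·18.7 = 458243.5
B: NₕSₕ = 31029·7.9 = 245129.1
C: NₕSₕ = 66861·24.6 = 1644780.6
D: NₕSₕ = 24212·20.1 = 486661.2
Σ NₕSₕ = 2834814.4.
n_B = 80·245129.1/2834814.4 = 6.918... → 7.

7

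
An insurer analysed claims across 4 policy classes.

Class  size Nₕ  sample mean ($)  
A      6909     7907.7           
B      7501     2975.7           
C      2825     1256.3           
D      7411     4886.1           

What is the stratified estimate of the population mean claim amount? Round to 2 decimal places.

4735.66

x̄_st = (Σ Nₕx̄ₕ) / (Σ Nₕ) = (6909·7907.7 + 7501·2975.7 + 2825·1256.3 + 7411·4886.1) / 24646
= 116714959.6 / 24646 = 4735.6553... → 4735.66.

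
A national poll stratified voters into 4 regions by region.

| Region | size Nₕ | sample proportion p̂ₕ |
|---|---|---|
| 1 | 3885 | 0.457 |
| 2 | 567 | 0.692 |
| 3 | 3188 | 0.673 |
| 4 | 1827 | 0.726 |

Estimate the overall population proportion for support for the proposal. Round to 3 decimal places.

0.596

N = 3885 + 567 + 3188 + 1827 = 9467.
Overall proportion = Σ (Nₕ/N)·p̂ₕ.
Σ Nₕp̂ₕ = 1775.445 + 392.364 + 2145.524 + 1326.402 = 5639.735.
5639.735 / 9467 = 0.59573... → 0.596.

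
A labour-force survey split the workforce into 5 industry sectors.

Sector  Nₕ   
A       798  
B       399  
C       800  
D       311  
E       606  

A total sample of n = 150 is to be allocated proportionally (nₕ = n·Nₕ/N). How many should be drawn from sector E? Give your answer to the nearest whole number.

N = 798 + 399 + 800 + 311 + 606 = 2914.
n_E = 150·606/2914 = 31.194... → 31.

31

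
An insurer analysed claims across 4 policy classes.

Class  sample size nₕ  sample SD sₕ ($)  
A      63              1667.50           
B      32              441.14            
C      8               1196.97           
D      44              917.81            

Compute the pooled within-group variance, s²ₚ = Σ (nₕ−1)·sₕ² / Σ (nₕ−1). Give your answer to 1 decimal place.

A: (63−1)·1667.50² = 62·2780556.25 = 172394487.5
B: (32−1)·441.14² = 31·194604.4996 = 6032739.4876
C: (8−1)·1196.97² = 7·1432737.1809 = 10029160.2663
D: (44−1)·917.81² = 43·842375.1961 = 36222133.4323
Numerator = 224678520.6862; denominator = Σ(nₕ−1) = 143.
s²ₚ = 224678520.6862/143 = 1571178.466... → 1571178.5.

1571178.5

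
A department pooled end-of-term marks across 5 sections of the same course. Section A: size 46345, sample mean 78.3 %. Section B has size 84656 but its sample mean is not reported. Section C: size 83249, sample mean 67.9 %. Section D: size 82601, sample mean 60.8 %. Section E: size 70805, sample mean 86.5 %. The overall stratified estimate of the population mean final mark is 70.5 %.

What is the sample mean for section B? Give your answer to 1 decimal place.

64.9

Σ Nₕx̄ₕ = N·μ, so 84656·x̄_B = 367656·70.5 − (46345·78.3 + 83249·67.9 + 82601·60.8 + 70805·86.5).
= 25919748 − 20428193.9 = 5491554.1.
x̄_B = 5491554.1 / 84656 = 64.869... → 64.9.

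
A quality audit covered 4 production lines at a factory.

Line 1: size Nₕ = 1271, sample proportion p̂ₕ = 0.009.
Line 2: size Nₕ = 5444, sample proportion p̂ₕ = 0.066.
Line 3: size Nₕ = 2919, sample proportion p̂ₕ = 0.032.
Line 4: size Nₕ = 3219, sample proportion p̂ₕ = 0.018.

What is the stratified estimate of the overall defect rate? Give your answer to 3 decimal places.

Wₕ = Nₕ/N with N = 12853: 0.0989, 0.4236, 0.2271, 0.2504.
p̂_st = 0.0989·0.009 + 0.4236·0.066 + 0.2271·0.032 + 0.2504·0.018 ≈ 0.04062... → 0.041.

0.041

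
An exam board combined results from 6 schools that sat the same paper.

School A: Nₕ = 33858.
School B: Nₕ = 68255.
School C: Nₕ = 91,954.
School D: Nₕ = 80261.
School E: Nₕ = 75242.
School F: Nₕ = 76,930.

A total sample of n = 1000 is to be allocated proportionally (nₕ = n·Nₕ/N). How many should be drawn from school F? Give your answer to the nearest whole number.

180

Share of school F = 76930/426500 = 0.18038.
Allocate 1000 × 0.18038 = 180.375... → 180.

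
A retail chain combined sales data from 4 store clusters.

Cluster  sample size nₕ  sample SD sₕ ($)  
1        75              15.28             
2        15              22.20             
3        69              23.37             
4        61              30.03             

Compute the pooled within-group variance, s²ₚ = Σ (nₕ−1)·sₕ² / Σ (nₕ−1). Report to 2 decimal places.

534.37

Degrees of freedom: 74 + 14 + 68 + 60 = 216.
Σ(nₕ−1)sₕ² = 74·233.4784 + 14·492.84 + 68·546.1569 + 60·901.8009 = 115423.8848.
s²ₚ = 115423.8848 / 216 = 534.3698... → 534.37.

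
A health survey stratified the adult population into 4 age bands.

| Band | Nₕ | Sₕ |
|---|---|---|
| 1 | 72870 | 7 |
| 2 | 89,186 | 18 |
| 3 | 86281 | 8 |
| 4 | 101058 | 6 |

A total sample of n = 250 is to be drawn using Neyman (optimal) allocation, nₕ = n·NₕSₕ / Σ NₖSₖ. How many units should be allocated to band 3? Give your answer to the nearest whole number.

1: NₕSₕ = 72870·7 = 510090
2: NₕSₕ = 89186·18 = 1605348
3: NₕSₕ = 86281·8 = 690248
4: NₕSₕ = 101058·6 = 606348
Σ NₕSₕ = 3412034.
n_3 = 250·690248/3412034 = 50.575... → 51.

51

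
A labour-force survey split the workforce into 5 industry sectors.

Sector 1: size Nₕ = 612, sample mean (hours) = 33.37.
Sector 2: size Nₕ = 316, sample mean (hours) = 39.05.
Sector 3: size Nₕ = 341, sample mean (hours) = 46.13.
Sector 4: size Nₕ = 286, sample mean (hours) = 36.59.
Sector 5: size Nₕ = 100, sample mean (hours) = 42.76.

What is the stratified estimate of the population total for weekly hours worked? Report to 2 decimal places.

Estimate total by summing Nₕ·x̄ₕ over strata.
612·33.37 + 316·39.05 + 341·46.13 + 286·36.59 + 100·42.76 = 20422.44 + 12339.8 + 15730.33 + 10464.74 + 4276 = 63233.31.

63233.31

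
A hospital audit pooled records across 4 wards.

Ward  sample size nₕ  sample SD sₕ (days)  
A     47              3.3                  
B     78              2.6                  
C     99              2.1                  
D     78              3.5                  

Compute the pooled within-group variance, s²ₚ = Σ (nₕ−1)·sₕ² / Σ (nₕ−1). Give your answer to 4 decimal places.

8.0433

Degrees of freedom: 46 + 77 + 98 + 77 = 298.
Σ(nₕ−1)sₕ² = 46·10.89 + 77·6.76 + 98·4.41 + 77·12.25 = 2396.89.
s²ₚ = 2396.89 / 298 = 8.043255... → 8.0433.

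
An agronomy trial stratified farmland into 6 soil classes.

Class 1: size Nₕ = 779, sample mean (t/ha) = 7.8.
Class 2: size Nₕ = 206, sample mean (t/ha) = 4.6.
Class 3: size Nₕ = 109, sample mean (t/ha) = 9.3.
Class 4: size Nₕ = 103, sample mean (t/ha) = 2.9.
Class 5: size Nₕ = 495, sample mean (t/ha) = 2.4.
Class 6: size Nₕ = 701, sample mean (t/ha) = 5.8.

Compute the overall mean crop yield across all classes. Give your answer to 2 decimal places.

5.68

N = 779 + 206 + 109 + 103 + 495 + 701 = 2393.
The stratified mean weights each stratum mean by its population share Nₕ/N.
Σ Nₕx̄ₕ = 779·7.8 + 206·4.6 + 109·9.3 + 103·2.9 + 495·2.4 + 701·5.8 = 6076.2 + 947.6 + 1013.7 + 298.7 + 1188 + 4065.8 = 13590.
Divide by N: 13590 / 2393 = 5.6791... → 5.68.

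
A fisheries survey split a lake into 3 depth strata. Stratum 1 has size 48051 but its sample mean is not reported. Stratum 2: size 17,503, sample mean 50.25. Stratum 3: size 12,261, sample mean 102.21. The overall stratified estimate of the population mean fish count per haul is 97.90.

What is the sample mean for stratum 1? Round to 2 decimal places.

N = 48051 + 17503 + 12261 = 77815.
Overall total = μ·N = 97.90·77815 = 7618088.5.
Subtract the known strata: 17503·50.25 + 12261·102.21 = 2132722.56.
Remaining total for stratum 1: 7618088.5 − 2132722.56 = 5485365.94.
Divide by its size: 5485365.94 / 48051 = 114.1572... → 114.16.

114.16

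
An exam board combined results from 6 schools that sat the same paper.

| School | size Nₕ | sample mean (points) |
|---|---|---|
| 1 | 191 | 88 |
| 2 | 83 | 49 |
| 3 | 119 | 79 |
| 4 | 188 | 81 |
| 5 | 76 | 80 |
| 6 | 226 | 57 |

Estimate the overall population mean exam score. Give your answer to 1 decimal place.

73.0

x̄_st = (Σ Nₕx̄ₕ) / (Σ Nₕ) = (191·88 + 83·49 + 119·79 + 188·81 + 76·80 + 226·57) / 883
= 64466 / 883 = 73.008... → 73.0.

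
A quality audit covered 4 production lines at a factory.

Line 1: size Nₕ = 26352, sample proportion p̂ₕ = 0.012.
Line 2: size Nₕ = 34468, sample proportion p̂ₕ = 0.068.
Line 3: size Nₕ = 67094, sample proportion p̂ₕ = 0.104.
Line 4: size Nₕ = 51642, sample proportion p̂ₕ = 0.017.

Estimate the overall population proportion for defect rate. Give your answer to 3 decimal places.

0.059

Wₕ = Nₕ/N with N = 179556: 0.1468, 0.1920, 0.3737, 0.2876.
p̂_st = 0.1468·0.012 + 0.1920·0.068 + 0.3737·0.104 + 0.2876·0.017 ≈ 0.05857... → 0.059.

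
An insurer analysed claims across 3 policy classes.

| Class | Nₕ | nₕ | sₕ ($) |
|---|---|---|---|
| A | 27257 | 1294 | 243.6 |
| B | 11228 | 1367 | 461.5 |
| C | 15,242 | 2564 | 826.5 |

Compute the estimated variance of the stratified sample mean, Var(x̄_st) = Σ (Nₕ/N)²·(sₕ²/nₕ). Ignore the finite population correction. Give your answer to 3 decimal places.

N = 53727. Term for each stratum: Wₕ²sₕ²/nₕ.
Var(x̄_st) = 11.802968 + 6.804473 + 21.442056 = 40.049497 → 40.049.

40.049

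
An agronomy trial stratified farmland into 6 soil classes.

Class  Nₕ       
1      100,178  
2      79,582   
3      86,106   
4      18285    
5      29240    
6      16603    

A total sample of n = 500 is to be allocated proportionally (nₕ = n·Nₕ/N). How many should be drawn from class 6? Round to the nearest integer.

25

Share of class 6 = 16603/329994 = 0.05031.
Allocate 500 × 0.05031 = 25.157... → 25.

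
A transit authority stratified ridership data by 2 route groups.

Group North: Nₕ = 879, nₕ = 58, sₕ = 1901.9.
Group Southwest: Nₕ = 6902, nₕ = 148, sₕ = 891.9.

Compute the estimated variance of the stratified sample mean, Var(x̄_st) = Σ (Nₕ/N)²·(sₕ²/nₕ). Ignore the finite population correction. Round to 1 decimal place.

5025.0

N = 7781; Wₕ = Nₕ/N.
group North: (879/7781)²·1901.9²/58 = 795.8923
group Southwest: (6902/7781)²·891.9²/148 = 4229.1169
Sum = 5025.0092 → 5025.0.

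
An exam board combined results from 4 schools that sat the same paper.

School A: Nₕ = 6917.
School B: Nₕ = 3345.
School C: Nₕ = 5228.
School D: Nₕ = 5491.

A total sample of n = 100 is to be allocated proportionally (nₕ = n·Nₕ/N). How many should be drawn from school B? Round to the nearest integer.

16

Share of school B = 3345/20981 = 0.15943.
Allocate 100 × 0.15943 = 15.943... → 16.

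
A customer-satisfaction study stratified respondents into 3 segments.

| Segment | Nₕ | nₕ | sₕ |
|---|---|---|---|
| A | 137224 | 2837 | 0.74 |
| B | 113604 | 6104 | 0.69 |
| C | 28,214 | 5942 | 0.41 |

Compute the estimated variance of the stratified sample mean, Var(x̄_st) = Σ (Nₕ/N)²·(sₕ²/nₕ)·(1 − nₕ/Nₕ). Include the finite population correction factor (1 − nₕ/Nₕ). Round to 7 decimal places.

0.0000582

N = 279042; Wₕ = Nₕ/N.
segment A: (137224/279042)²·0.74²/2837·(1 − 2837/137224) = 0.0000457143
segment B: (113604/279042)²·0.69²/6104·(1 − 6104/113604) = 0.0000122334
segment C: (28214/279042)²·0.41²/5942·(1 − 5942/28214) = 0.0000002283
Sum = 0.0000581760 → 0.0000582.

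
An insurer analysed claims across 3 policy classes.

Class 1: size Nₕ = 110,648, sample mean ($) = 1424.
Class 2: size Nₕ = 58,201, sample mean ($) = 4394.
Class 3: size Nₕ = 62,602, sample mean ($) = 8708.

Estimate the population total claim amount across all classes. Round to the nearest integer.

Population total = Σ Nₕ·x̄ₕ (each stratum's size times its mean).
110648·1424 + 58201·4394 + 62602·8708 = 157562752 + 255735194 + 545138216 = 958436162.

958436162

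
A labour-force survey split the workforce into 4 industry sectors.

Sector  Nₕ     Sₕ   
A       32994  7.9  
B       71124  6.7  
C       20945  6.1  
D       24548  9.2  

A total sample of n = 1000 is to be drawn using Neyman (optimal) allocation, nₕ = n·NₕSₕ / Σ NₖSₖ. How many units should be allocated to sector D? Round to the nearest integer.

207

A: NₕSₕ = 32994·7.9 = 260652.6
B: NₕSₕ = 71124·6.7 = 476530.8
C: NₕSₕ = 20945·6.1 = 127764.5
D: NₕSₕ = 24548·9.2 = 225841.6
Σ NₕSₕ = 1090789.5.
n_D = 1000·225841.6/1090789.5 = 207.044... → 207.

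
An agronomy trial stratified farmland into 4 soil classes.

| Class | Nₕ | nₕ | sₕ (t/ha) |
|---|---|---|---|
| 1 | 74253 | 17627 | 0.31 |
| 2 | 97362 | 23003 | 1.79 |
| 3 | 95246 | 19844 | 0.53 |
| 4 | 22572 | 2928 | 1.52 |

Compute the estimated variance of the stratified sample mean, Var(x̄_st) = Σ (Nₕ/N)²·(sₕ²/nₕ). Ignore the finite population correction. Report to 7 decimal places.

0.0000225

N = 289433; Wₕ = Nₕ/N.
class 1: (74253/289433)²·0.31²/17627 = 0.0000003588
class 2: (97362/289433)²·1.79²/23003 = 0.0000157618
class 3: (95246/289433)²·0.53²/19844 = 0.0000015329
class 4: (22572/289433)²·1.52²/2928 = 0.0000047991
Sum = 0.0000224526 → 0.0000225.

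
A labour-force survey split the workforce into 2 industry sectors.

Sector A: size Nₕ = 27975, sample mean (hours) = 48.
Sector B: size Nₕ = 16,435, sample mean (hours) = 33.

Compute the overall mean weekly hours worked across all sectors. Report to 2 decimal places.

N = 27975 + 16435 = 44410.
Overall mean = Σ (Nₕ/N)·x̄ₕ — weight by population share, not a simple average.
Σ Nₕx̄ₕ = 27975·48 + 16435·33 = 1342800 + 542355 = 1885155.
Divide by N: 1885155 / 44410 = 42.4489... → 42.45.

42.45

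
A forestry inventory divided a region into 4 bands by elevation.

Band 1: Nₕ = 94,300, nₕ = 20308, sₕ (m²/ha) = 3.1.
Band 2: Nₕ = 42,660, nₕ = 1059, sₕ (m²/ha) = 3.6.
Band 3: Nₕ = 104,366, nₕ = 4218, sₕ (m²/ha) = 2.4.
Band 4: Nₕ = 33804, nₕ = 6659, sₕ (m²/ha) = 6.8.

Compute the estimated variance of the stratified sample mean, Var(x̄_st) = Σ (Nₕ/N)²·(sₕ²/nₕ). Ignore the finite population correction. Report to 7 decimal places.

0.0006511

N = 275130. Term for each stratum: Wₕ²sₕ²/nₕ.
Var(x̄_st) = 0.0000555909 + 0.0002942218 + 0.0001964980 + 0.0001048260 = 0.0006511367 → 0.0006511.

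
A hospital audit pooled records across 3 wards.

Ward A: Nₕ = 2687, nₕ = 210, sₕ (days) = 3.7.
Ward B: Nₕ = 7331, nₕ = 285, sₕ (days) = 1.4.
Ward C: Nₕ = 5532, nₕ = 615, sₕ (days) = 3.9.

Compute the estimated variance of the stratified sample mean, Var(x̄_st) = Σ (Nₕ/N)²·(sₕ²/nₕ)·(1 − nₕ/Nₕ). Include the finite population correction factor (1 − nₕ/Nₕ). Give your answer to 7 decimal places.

N = 15550; Wₕ = Nₕ/N.
ward A: (2687/15550)²·3.7²/210·(1 − 210/2687) = 0.0017943908
ward B: (7331/15550)²·1.4²/285·(1 − 285/7331) = 0.0014691167
ward C: (5532/15550)²·3.9²/615·(1 − 615/5532) = 0.0027821189
Sum = 0.0060456264 → 0.0060456.

0.0060456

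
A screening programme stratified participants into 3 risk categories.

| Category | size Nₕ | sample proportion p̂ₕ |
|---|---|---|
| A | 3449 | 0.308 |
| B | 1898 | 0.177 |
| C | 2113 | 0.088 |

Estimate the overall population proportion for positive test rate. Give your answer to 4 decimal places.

Wₕ = Nₕ/N with N = 7460: 0.4623, 0.2544, 0.2832.
p̂_st = 0.4623·0.308 + 0.2544·0.177 + 0.2832·0.088 ≈ 0.212357... → 0.2124.

0.2124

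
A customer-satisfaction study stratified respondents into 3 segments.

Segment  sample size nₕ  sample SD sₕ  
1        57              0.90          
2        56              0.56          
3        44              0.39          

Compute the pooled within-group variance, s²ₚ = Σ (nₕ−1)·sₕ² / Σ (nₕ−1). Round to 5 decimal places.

1: (57−1)·0.90² = 56·0.81 = 45.36
2: (56−1)·0.56² = 55·0.3136 = 17.248
3: (44−1)·0.39² = 43·0.1521 = 6.5403
Numerator = 69.1483; denominator = Σ(nₕ−1) = 154.
s²ₚ = 69.1483/154 = 0.4490149... → 0.44901.

0.44901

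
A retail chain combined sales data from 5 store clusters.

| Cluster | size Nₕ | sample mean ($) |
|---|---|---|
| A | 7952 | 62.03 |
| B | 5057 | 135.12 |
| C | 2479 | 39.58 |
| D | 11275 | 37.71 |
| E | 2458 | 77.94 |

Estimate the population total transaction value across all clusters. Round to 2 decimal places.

Population total = Σ Nₕ·x̄ₕ (each stratum's size times its mean).
7952·62.03 + 5057·135.12 + 2479·39.58 + 11275·37.71 + 2458·77.94 = 493262.56 + 683301.84 + 98118.82 + 425180.25 + 191576.52 = 1891439.99.

1891439.99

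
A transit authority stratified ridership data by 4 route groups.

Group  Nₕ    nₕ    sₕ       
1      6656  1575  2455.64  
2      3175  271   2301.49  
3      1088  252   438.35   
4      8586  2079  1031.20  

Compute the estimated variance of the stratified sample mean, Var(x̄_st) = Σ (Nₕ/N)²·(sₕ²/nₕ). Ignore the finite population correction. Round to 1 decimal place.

N = 19505; Wₕ = Nₕ/N.
group 1: (6656/19505)²·2455.64²/1575 = 445.8446
group 2: (3175/19505)²·2301.49²/271 = 517.8983
group 3: (1088/19505)²·438.35²/252 = 2.3725
group 4: (8586/19505)²·1031.20²/2079 = 99.1108
Sum = 1065.2262 → 1065.2.

1065.2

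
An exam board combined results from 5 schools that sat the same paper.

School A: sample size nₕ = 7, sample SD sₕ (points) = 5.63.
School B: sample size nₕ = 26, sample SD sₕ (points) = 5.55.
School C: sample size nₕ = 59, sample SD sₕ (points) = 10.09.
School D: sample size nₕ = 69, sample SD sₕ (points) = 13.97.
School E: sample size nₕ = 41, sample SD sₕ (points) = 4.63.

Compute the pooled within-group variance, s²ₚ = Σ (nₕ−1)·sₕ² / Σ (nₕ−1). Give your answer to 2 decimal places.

106.57

Degrees of freedom: 6 + 25 + 58 + 68 + 40 = 197.
Σ(nₕ−1)sₕ² = 6·31.6969 + 25·30.8025 + 58·101.8081 + 68·195.1609 + 40·21.4369 = 20993.5309.
s²ₚ = 20993.5309 / 197 = 106.5661... → 106.57.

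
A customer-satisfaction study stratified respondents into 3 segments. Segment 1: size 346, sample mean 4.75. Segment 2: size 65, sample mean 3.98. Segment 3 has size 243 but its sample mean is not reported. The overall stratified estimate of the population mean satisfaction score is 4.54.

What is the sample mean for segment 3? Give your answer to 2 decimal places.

Σ Nₕx̄ₕ = N·μ, so 243·x̄_3 = 654·4.54 − (346·4.75 + 65·3.98).
= 2969.16 − 1902.2 = 1066.96.
x̄_3 = 1066.96 / 243 = 4.3908... → 4.39.

4.39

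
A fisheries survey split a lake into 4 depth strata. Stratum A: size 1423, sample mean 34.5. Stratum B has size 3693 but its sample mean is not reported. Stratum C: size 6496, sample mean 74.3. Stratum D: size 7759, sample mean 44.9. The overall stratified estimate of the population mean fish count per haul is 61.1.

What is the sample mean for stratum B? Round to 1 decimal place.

N = 1423 + 3693 + 6496 + 7759 = 19371.
Overall total = μ·N = 61.1·19371 = 1183568.1.
Subtract the known strata: 1423·34.5 + 6496·74.3 + 7759·44.9 = 880125.4.
Remaining total for stratum B: 1183568.1 − 880125.4 = 303442.7.
Divide by its size: 303442.7 / 3693 = 82.167... → 82.2.

82.2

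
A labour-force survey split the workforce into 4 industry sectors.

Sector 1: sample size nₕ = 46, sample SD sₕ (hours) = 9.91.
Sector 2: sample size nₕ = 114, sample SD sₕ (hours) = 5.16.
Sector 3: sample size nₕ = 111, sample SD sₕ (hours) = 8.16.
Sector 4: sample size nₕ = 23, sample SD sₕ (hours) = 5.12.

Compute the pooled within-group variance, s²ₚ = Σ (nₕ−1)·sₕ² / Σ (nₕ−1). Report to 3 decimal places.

Degrees of freedom: 45 + 113 + 110 + 22 = 290.
Σ(nₕ−1)sₕ² = 45·98.2081 + 113·26.6256 + 110·66.5856 + 22·26.2144 = 15329.1901.
s²ₚ = 15329.1901 / 290 = 52.85928... → 52.859.

52.859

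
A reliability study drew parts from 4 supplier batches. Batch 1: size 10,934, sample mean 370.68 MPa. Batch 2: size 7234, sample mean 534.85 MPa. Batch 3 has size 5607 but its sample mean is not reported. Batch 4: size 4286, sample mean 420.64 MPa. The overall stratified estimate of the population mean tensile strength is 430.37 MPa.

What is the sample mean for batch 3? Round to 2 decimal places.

Σ Nₕx̄ₕ = N·μ, so 5607·x̄_3 = 28061·430.37 − (10934·370.68 + 7234·534.85 + 4286·420.64).
= 12076612.57 − 9724983.06 = 2351629.51.
x̄_3 = 2351629.51 / 5607 = 419.4096... → 419.41.

419.41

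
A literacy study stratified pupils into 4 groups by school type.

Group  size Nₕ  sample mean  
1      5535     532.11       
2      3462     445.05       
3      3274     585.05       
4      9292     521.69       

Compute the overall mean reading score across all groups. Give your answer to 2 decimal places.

N = 5535 + 3462 + 3274 + 9292 = 21563.
The stratified mean weights each stratum mean by its population share Nₕ/N.
Σ Nₕx̄ₕ = 5535·532.11 + 3462·445.05 + 3274·585.05 + 9292·521.69 = 2945228.85 + 1540763.1 + 1915453.7 + 4847543.48 = 11248989.13.
Divide by N: 11248989.13 / 21563 = 521.6802... → 521.68.

521.68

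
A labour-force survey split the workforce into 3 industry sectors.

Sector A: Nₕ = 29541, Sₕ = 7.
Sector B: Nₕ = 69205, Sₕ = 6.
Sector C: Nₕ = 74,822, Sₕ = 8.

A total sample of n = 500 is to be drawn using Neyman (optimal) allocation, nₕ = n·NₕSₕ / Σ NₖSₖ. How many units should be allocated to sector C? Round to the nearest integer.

245

Σ NₕSₕ = 29541·7 + 69205·6 + 74822·8 = 1220593.
Share for C: 598576/1220593 = 0.49040.
n_C = 500 × 0.49040 = 245.199... → 245.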